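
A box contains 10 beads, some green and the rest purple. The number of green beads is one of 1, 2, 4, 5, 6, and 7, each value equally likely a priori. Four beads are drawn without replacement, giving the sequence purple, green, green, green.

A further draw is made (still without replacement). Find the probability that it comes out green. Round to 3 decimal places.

0.505

Compute the likelihood of the observed sequence for each case: P(data | r = 1) = (9/10)(1/9)(0/8) = 0; P(data | r = 2) = (8/10)(2/9)(1/8)(0/7) = 0; P(data | r = 4) = (6/10)(4/9)(3/8)(2/7) = 1/35; P(data | r = 5) = (5/10)(5/9)(4/8)(3/7) = 5/84; P(data | r = 6) = (4/10)(6/9)(5/8)(4/7) = 2/21; P(data | r = 7) = (3/10)(7/9)(6/8)(5/7) = 1/8.
The prior-weighted likelihoods are 1/6 · 0 = 0, 1/6 · 0 = 0, 1/6 · 1/35 = 1/210, 1/6 · 5/84 = 5/504, 1/6 · 2/21 = 1/63, 1/6 · 1/8 = 1/48; with total 37/720.
Dividing through by the total gives posterior P(r = 1 | data) = 0, P(r = 2 | data) = 0, P(r = 4 | data) = 24/259, P(r = 5 | data) = 50/259, P(r = 6 | data) = 80/259, P(r = 7 | data) = 15/37.
So P(green next | data) = Σ P(green next | H) P(H | data) = (1/6)(24/259) + (1/3)(50/259) + (1/2)(80/259) + (2/3)(15/37) = 56/111.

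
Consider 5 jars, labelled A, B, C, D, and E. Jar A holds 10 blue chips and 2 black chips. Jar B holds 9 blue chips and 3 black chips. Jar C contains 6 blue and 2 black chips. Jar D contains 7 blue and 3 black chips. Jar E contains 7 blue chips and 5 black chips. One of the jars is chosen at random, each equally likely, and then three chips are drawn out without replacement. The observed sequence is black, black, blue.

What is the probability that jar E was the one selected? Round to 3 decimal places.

0.414

Under each hypothesis, the probability of the observed sequence is: P(data | jar A) = (2/12)(1/11)(10/10) = 0.015152; P(data | jar B) = (3/12)(2/11)(9/10) = 0.040909; P(data | jar C) = (2/8)(1/7)(6/6) = 0.035714; P(data | jar D) = (3/10)(2/9)(7/8) = 0.058333; P(data | jar E) = (5/12)(4/11)(7/10) = 0.10606.
Multiplying each by its prior: 1/5 · 0.015152 = 0.0030303, 1/5 · 0.040909 = 0.0081818, 1/5 · 0.035714 = 0.0071429, 1/5 · 0.058333 = 0.011667, 1/5 · 0.10606 = 0.021212; summing to 0.051234.
So P(jar E | data) = (0.021212) / (0.051234) = 0.41403.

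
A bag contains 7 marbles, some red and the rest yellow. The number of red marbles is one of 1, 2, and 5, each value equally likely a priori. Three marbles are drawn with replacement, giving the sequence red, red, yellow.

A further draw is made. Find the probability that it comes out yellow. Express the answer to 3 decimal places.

Under each hypothesis, the probability of the observed sequence is: P(data | r = 1) = (1/7)(1/7)(6/7) = 0.017493; P(data | r = 2) = (2/7)(2/7)(5/7) = 0.058309; P(data | r = 5) = (5/7)(5/7)(2/7) = 0.14577.
Multiplying each by its prior: 1/3 · 0.017493 = 0.0058309, 1/3 · 0.058309 = 0.019436, 1/3 · 0.14577 = 0.048591; summing to 0.073858.
The posterior is then P(r = 1 | data) = 0.078947, P(r = 2 | data) = 0.26316, P(r = 5 | data) = 0.65789.
Averaging over the posterior, P(yellow next | data) = (6/7)(0.078947) + (5/7)(0.26316) + (2/7)(0.65789) = 0.44361.

0.444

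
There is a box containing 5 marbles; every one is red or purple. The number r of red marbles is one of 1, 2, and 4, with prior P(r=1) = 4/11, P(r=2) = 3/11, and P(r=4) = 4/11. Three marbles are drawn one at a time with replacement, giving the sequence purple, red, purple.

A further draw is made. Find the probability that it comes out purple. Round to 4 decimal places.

0.6478

For each hypothesis, P(data | H) works out to: P(data | r = 1) = (4/5)(1/5)(4/5) = 0.128; P(data | r = 2) = (3/5)(2/5)(3/5) = 0.144; P(data | r = 4) = (1/5)(4/5)(1/5) = 0.032.
Weighting by the prior gives 4/11 · 0.128 = 0.046545, 3/11 · 0.144 = 0.039273, 4/11 · 0.032 = 0.011636; these sum to 0.097455.
Dividing through by the total gives posterior P(r = 1 | data) = 0.47761, P(r = 2 | data) = 0.40299, P(r = 4 | data) = 0.1194.
Averaging over the posterior, P(purple next | data) = (4/5)(0.47761) + (3/5)(0.40299) + (1/5)(0.1194) = 0.64776.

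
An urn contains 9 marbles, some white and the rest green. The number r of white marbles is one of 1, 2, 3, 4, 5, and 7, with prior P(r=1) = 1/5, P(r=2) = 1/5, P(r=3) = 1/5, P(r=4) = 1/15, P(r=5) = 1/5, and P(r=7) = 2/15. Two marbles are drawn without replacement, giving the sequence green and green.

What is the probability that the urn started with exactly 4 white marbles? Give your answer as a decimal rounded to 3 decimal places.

0.045

For each hypothesis, P(data | H) works out to: P(data | r = 1) = (8/9)(7/8) = 7/9; P(data | r = 2) = (7/9)(6/8) = 7/12; P(data | r = 3) = (6/9)(5/8) = 5/12; P(data | r = 4) = (5/9)(4/8) = 5/18; P(data | r = 5) = (4/9)(3/8) = 1/6; P(data | r = 7) = (2/9)(1/8) = 1/36.
The prior-weighted likelihoods are 1/5 · 7/9 = 7/45, 1/5 · 7/12 = 7/60, 1/5 · 5/12 = 1/12, 1/15 · 5/18 = 1/54, 1/5 · 1/6 = 1/30, 2/15 · 1/36 = 1/270; these sum to 37/90.
So P(r = 4 | data) = (1/54) / (37/90) = 5/111.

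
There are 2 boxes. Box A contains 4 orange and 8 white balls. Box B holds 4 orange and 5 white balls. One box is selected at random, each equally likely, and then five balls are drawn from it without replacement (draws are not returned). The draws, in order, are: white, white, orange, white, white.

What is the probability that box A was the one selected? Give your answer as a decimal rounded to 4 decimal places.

Under each hypothesis, the probability of the observed sequence is: P(data | box A) = (8/12)(7/11)(4/10)(6/9)(5/8) = 0.070707; P(data | box B) = (5/9)(4/8)(4/7)(3/6)(2/5) = 0.031746.
Multiplying each by its prior: 1/2 · 0.070707 = 0.035354, 1/2 · 0.031746 = 0.015873; with total 0.051227.
By Bayes' rule, P(box A | data) = (0.035354) / (0.051227) = 0.69014.

0.6901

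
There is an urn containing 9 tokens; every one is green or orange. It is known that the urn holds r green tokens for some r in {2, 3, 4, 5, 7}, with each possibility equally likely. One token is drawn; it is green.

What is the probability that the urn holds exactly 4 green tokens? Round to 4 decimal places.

0.1905

The likelihood of this draw under each hypothesis: P(data | r = 2) = (2/9) = 2/9; P(data | r = 3) = (3/9) = 1/3; P(data | r = 4) = (4/9) = 4/9; P(data | r = 5) = (5/9) = 5/9; P(data | r = 7) = (7/9) = 7/9.
Multiplying each by its prior: 1/5 · 2/9 = 2/45, 1/5 · 1/3 = 1/15, 1/5 · 4/9 = 4/45, 1/5 · 5/9 = 1/9, 1/5 · 7/9 = 7/45; these sum to 7/15.
Hence P(r = 4 | data) = (4/45) / (7/15) = 4/21.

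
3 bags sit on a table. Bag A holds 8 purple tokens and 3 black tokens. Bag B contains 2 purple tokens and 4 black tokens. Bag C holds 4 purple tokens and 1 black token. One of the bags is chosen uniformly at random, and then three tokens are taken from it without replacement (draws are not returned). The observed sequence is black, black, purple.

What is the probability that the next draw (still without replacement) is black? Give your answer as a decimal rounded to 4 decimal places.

Compute the likelihood of the observed sequence for each case: P(data | bag A) = (3/11)(2/10)(8/9) = 8/165; P(data | bag B) = (4/6)(3/5)(2/4) = 1/5; P(data | bag C) = (1/5)(0/4) = 0.
Weighting by the prior gives 1/3 · 8/165 = 8/495, 1/3 · 1/5 = 1/15, 1/3 · 0 = 0; summing to 41/495.
Dividing through by the total gives posterior P(bag A | data) = 8/41, P(bag B | data) = 33/41, P(bag C | data) = 0.
So P(black next | data) = Σ P(black next | H) P(H | data) = (1/8)(8/41) + (2/3)(33/41) = 23/41.

0.5610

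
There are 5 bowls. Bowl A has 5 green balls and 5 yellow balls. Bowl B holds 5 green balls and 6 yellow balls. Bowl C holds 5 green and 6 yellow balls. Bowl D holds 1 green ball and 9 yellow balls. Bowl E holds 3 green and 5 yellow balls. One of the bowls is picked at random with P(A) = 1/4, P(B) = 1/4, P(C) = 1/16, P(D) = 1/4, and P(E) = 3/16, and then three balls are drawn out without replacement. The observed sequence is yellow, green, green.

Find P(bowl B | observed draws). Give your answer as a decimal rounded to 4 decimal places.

The likelihood of the observed sequence under each hypothesis: P(data | bowl A) = (5/10)(5/9)(4/8) = 0.13889; P(data | bowl B) = (6/11)(5/10)(4/9) = 0.12121; P(data | bowl C) = (6/11)(5/10)(4/9) = 0.12121; P(data | bowl D) = (9/10)(1/9)(0/8) = 0; P(data | bowl E) = (5/8)(3/7)(2/6) = 0.089286.
Weighting by the prior gives 1/4 · 0.13889 = 0.034722, 1/4 · 0.12121 = 0.030303, 1/16 · 0.12121 = 0.0075758, 1/4 · 0 = 0, 3/16 · 0.089286 = 0.016741; summing to 0.089342.
Therefore the posterior P(bowl B | data) = (0.030303) / (0.089342) = 0.33918.

0.3392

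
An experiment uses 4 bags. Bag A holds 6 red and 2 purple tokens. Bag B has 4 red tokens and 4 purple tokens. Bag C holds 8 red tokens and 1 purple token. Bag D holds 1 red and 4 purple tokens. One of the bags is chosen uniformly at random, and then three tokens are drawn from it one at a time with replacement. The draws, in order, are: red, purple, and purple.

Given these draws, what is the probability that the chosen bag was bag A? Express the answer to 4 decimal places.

0.1508

The likelihood of the observed sequence under each hypothesis: P(data | bag A) = (6/8)(2/8)(2/8) = 0.046875; P(data | bag B) = (4/8)(4/8)(4/8) = 0.125; P(data | bag C) = (8/9)(1/9)(1/9) = 0.010974; P(data | bag D) = (1/5)(4/5)(4/5) = 0.128.
Weighting by the prior gives 1/4 · 0.046875 = 0.011719, 1/4 · 0.125 = 0.03125, 1/4 · 0.010974 = 0.0027435, 1/4 · 0.128 = 0.032; these sum to 0.077712.
By Bayes' rule, P(bag A | data) = (0.011719) / (0.077712) = 0.1508.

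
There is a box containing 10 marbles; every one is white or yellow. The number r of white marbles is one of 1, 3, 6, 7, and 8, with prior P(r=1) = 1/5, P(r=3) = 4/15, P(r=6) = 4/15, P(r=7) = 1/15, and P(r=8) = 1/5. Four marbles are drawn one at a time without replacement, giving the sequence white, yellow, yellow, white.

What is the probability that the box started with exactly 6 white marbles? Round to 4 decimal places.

For each hypothesis, P(data | H) works out to: P(data | r = 1) = (1/10)(9/9)(8/8)(0/7) = 0; P(data | r = 3) = (3/10)(7/9)(6/8)(2/7) = 0.05; P(data | r = 6) = (6/10)(4/9)(3/8)(5/7) = 0.071429; P(data | r = 7) = (7/10)(3/9)(2/8)(6/7) = 0.05; P(data | r = 8) = (8/10)(2/9)(1/8)(7/7) = 0.022222.
The prior-weighted likelihoods are 1/5 · 0 = 0, 4/15 · 0.05 = 0.013333, 4/15 · 0.071429 = 0.019048, 1/15 · 0.05 = 0.0033333, 1/5 · 0.022222 = 0.0044444; these sum to 0.040159.
So P(r = 6 | data) = (0.019048) / (0.040159) = 0.47431.

0.4743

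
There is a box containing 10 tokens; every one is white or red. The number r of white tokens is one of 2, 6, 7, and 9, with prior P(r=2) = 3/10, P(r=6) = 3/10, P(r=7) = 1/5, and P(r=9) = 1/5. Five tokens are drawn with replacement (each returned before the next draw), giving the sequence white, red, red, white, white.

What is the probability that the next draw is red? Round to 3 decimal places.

The likelihood of the observed sequence under each hypothesis: P(data | r = 2) = (2/10)(8/10)(8/10)(2/10)(2/10) = 0.00512; P(data | r = 6) = (6/10)(4/10)(4/10)(6/10)(6/10) = 0.03456; P(data | r = 7) = (7/10)(3/10)(3/10)(7/10)(7/10) = 0.03087; P(data | r = 9) = (9/10)(1/10)(1/10)(9/10)(9/10) = 0.00729.
Multiplying each by its prior: 3/10 · 0.00512 = 0.001536, 3/10 · 0.03456 = 0.010368, 1/5 · 0.03087 = 0.006174, 1/5 · 0.00729 = 0.001458; summing to 0.019536.
Normalising, the posterior is P(r = 2 | data) = 0.078624, P(r = 6 | data) = 0.53071, P(r = 7 | data) = 0.31603, P(r = 9 | data) = 0.074631.
Averaging over the posterior, P(red next | data) = (4/5)(0.078624) + (2/5)(0.53071) + (3/10)(0.31603) + (1/10)(0.074631) = 0.37746.

0.377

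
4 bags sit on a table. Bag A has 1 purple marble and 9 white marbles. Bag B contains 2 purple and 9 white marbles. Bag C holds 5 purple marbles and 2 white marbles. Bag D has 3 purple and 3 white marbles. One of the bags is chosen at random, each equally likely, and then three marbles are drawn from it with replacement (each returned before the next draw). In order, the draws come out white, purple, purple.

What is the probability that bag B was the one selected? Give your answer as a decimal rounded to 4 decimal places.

0.0882

Compute the likelihood of the observed sequence for each case: P(data | bag A) = (9/10)(1/10)(1/10) = 0.009; P(data | bag B) = (9/11)(2/11)(2/11) = 0.027047; P(data | bag C) = (2/7)(5/7)(5/7) = 0.14577; P(data | bag D) = (3/6)(3/6)(3/6) = 0.125.
Weighting by the prior gives 1/4 · 0.009 = 0.00225, 1/4 · 0.027047 = 0.0067618, 1/4 · 0.14577 = 0.036443, 1/4 · 0.125 = 0.03125; these sum to 0.076705.
Hence P(bag B | data) = (0.0067618) / (0.076705) = 0.088154.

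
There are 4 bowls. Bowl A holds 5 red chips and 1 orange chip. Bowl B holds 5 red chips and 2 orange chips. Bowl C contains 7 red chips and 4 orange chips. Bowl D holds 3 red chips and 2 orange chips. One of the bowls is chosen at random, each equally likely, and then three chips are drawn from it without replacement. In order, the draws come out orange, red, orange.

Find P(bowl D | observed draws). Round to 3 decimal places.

0.430

The likelihood of the observed sequence under each hypothesis: P(data | bowl A) = (1/6)(5/5)(0/4) = 0; P(data | bowl B) = (2/7)(5/6)(1/5) = 0.047619; P(data | bowl C) = (4/11)(7/10)(3/9) = 0.084848; P(data | bowl D) = (2/5)(3/4)(1/3) = 0.1.
The prior-weighted likelihoods are 1/4 · 0 = 0, 1/4 · 0.047619 = 0.011905, 1/4 · 0.084848 = 0.021212, 1/4 · 0.1 = 0.025; these sum to 0.058117.
Therefore the posterior P(bowl D | data) = (0.025) / (0.058117) = 0.43017.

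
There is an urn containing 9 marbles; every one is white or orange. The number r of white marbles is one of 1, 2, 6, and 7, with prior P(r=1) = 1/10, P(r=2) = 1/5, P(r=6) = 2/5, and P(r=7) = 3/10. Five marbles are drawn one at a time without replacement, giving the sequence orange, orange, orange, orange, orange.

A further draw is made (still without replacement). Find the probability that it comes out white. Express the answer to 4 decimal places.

The likelihood of the observed sequence under each hypothesis: P(data | r = 1) = (8/9)(7/8)(6/7)(5/6)(4/5) = 4/9; P(data | r = 2) = (7/9)(6/8)(5/7)(4/6)(3/5) = 1/6; P(data | r = 6) = (3/9)(2/8)(1/7)(0/6) = 0; P(data | r = 7) = (2/9)(1/8)(0/7) = 0.
The prior-weighted likelihoods are 1/10 · 4/9 = 2/45, 1/5 · 1/6 = 1/30, 2/5 · 0 = 0, 3/10 · 0 = 0; summing to 7/90.
The posterior is then P(r = 1 | data) = 4/7, P(r = 2 | data) = 3/7, P(r = 6 | data) = 0, P(r = 7 | data) = 0.
So P(white next | data) = Σ P(white next | H) P(H | data) = (1/4)(4/7) + (1/2)(3/7) = 5/14.

0.3571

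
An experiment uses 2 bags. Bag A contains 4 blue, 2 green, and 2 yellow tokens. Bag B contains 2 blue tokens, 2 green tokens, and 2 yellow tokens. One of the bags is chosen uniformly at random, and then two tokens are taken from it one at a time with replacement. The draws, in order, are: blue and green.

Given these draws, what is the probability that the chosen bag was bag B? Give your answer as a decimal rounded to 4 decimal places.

For each hypothesis, P(data | H) works out to: P(data | bag A) = (4/8)(2/8) = 1/8; P(data | bag B) = (2/6)(2/6) = 1/9.
Multiplying each by its prior: 1/2 · 1/8 = 1/16, 1/2 · 1/9 = 1/18; summing to 17/144.
By Bayes' rule, P(bag B | data) = (1/18) / (17/144) = 8/17.

0.4706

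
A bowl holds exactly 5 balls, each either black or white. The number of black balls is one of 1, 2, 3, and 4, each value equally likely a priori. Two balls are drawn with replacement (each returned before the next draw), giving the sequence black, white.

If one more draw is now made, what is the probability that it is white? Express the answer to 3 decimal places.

The likelihood of the observed sequence under each hypothesis: P(data | r = 1) = (1/5)(4/5) = 4/25; P(data | r = 2) = (2/5)(3/5) = 6/25; P(data | r = 3) = (3/5)(2/5) = 6/25; P(data | r = 4) = (4/5)(1/5) = 4/25.
Multiplying each by its prior: 1/4 · 4/25 = 1/25, 1/4 · 6/25 = 3/50, 1/4 · 6/25 = 3/50, 1/4 · 4/25 = 1/25; summing to 1/5.
The posterior is then P(r = 1 | data) = 1/5, P(r = 2 | data) = 3/10, P(r = 3 | data) = 3/10, P(r = 4 | data) = 1/5.
Averaging over the posterior, P(white next | data) = (4/5)(1/5) + (3/5)(3/10) + (2/5)(3/10) + (1/5)(1/5) = 1/2.

0.500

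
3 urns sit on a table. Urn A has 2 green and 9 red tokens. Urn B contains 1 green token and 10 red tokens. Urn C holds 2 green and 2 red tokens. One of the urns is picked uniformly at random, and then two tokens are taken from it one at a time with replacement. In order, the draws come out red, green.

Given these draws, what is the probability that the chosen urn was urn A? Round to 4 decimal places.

0.3090

The likelihood of the observed sequence under each hypothesis: P(data | urn A) = (9/11)(2/11) = 0.14876; P(data | urn B) = (10/11)(1/11) = 0.082645; P(data | urn C) = (2/4)(2/4) = 0.25.
Multiplying each by its prior: 1/3 · 0.14876 = 0.049587, 1/3 · 0.082645 = 0.027548, 1/3 · 0.25 = 0.083333; with total 0.16047.
Therefore the posterior P(urn A | data) = (0.049587) / (0.16047) = 0.30901.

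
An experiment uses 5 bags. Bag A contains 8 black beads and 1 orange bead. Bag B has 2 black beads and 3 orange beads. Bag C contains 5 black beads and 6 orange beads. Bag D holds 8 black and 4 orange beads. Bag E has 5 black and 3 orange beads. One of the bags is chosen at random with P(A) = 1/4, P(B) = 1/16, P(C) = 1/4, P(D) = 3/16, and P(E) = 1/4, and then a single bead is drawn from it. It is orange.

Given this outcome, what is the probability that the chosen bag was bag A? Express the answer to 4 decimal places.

0.0776

For each hypothesis, P(data | H) works out to: P(data | bag A) = (1/9) = 0.11111; P(data | bag B) = (3/5) = 0.6; P(data | bag C) = (6/11) = 0.54545; P(data | bag D) = (4/12) = 0.33333; P(data | bag E) = (3/8) = 0.375.
Multiplying each by its prior: 1/4 · 0.11111 = 0.027778, 1/16 · 0.6 = 0.0375, 1/4 · 0.54545 = 0.13636, 3/16 · 0.33333 = 0.0625, 1/4 · 0.375 = 0.09375; these sum to 0.35789.
So P(bag A | data) = (0.027778) / (0.35789) = 0.077615.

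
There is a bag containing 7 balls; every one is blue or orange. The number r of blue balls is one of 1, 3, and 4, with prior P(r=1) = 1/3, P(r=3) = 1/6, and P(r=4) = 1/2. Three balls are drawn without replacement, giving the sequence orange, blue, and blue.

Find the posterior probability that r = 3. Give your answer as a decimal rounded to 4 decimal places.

0.1818

The likelihood of the observed sequence under each hypothesis: P(data | r = 1) = (6/7)(1/6)(0/5) = 0; P(data | r = 3) = (4/7)(3/6)(2/5) = 4/35; P(data | r = 4) = (3/7)(4/6)(3/5) = 6/35.
Weighting by the prior gives 1/3 · 0 = 0, 1/6 · 4/35 = 2/105, 1/2 · 6/35 = 3/35; with total 11/105.
By Bayes' rule, P(r = 3 | data) = (2/105) / (11/105) = 2/11.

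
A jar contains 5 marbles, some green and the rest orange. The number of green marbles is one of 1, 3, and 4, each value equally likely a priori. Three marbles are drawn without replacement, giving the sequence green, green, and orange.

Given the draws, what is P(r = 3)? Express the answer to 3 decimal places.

The likelihood of the observed sequence under each hypothesis: P(data | r = 1) = (1/5)(0/4) = 0; P(data | r = 3) = (3/5)(2/4)(2/3) = 1/5; P(data | r = 4) = (4/5)(3/4)(1/3) = 1/5.
Weighting by the prior gives 1/3 · 0 = 0, 1/3 · 1/5 = 1/15, 1/3 · 1/5 = 1/15; with total 2/15.
Hence P(r = 3 | data) = (1/15) / (2/15) = 1/2.

0.500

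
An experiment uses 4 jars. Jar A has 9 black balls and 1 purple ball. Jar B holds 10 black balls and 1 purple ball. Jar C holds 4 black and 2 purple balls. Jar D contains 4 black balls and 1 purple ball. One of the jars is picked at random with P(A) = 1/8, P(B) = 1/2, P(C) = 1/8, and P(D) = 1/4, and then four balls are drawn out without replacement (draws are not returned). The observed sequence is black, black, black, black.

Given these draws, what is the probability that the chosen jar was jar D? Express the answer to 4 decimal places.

0.1107

Compute the likelihood of the observed sequence for each case: P(data | jar A) = (9/10)(8/9)(7/8)(6/7) = 3/5; P(data | jar B) = (10/11)(9/10)(8/9)(7/8) = 7/11; P(data | jar C) = (4/6)(3/5)(2/4)(1/3) = 1/15; P(data | jar D) = (4/5)(3/4)(2/3)(1/2) = 1/5.
Multiplying each by its prior: 1/8 · 3/5 = 3/40, 1/2 · 7/11 = 7/22, 1/8 · 1/15 = 1/120, 1/4 · 1/5 = 1/20; with total 149/330.
Therefore the posterior P(jar D | data) = (1/20) / (149/330) = 33/298.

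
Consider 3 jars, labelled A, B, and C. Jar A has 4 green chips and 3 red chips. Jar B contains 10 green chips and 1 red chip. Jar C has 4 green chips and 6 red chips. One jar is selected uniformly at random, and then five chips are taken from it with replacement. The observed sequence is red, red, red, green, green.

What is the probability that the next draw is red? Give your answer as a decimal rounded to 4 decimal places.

0.5224

Compute the likelihood of the observed sequence for each case: P(data | jar A) = (3/7)(3/7)(3/7)(4/7)(4/7) = 0.025704; P(data | jar B) = (1/11)(1/11)(1/11)(10/11)(10/11) = 0.00062092; P(data | jar C) = (6/10)(6/10)(6/10)(4/10)(4/10) = 0.03456.
The prior-weighted likelihoods are 1/3 · 0.025704 = 0.0085679, 1/3 · 0.00062092 = 0.00020697, 1/3 · 0.03456 = 0.01152; summing to 0.020295.
Normalising, the posterior is P(jar A | data) = 0.42217, P(jar B | data) = 0.010198, P(jar C | data) = 0.56763.
The predictive probability is P(red next | data) = (3/7)(0.42217) + (1/11)(0.010198) + (3/5)(0.56763) = 0.52244.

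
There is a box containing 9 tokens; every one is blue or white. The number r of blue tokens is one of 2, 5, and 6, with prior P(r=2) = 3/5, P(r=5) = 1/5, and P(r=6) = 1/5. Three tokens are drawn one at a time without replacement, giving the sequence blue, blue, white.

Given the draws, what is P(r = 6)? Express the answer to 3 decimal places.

0.425

Compute the likelihood of the observed sequence for each case: P(data | r = 2) = (2/9)(1/8)(7/7) = 1/36; P(data | r = 5) = (5/9)(4/8)(4/7) = 10/63; P(data | r = 6) = (6/9)(5/8)(3/7) = 5/28.
Multiplying each by its prior: 3/5 · 1/36 = 1/60, 1/5 · 10/63 = 2/63, 1/5 · 5/28 = 1/28; these sum to 53/630.
Therefore the posterior P(r = 6 | data) = (1/28) / (53/630) = 45/106.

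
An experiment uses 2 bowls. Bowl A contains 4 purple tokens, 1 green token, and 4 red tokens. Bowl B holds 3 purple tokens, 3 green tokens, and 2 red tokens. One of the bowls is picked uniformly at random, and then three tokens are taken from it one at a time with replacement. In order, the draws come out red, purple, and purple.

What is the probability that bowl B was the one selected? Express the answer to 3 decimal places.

Under each hypothesis, the probability of the observed sequence is: P(data | bowl A) = (4/9)(4/9)(4/9) = 0.087791; P(data | bowl B) = (2/8)(3/8)(3/8) = 0.035156.
The prior-weighted likelihoods are 1/2 · 0.087791 = 0.043896, 1/2 · 0.035156 = 0.017578; summing to 0.061474.
So P(bowl B | data) = (0.017578) / (0.061474) = 0.28594.

0.286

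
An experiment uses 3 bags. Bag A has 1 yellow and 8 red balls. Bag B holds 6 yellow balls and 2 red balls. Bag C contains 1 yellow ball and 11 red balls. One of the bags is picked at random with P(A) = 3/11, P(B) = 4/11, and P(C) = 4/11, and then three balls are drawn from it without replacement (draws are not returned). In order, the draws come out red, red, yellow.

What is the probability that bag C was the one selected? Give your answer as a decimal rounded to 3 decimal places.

0.412

Compute the likelihood of the observed sequence for each case: P(data | bag A) = (8/9)(7/8)(1/7) = 1/9; P(data | bag B) = (2/8)(1/7)(6/6) = 1/28; P(data | bag C) = (11/12)(10/11)(1/10) = 1/12.
Weighting by the prior gives 3/11 · 1/9 = 1/33, 4/11 · 1/28 = 1/77, 4/11 · 1/12 = 1/33; with total 17/231.
By Bayes' rule, P(bag C | data) = (1/33) / (17/231) = 7/17.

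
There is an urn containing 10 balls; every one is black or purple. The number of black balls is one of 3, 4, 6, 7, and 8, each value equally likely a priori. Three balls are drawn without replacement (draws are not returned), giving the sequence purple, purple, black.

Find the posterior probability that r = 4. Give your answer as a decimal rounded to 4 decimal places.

0.3191

The likelihood of the observed sequence under each hypothesis: P(data | r = 3) = (7/10)(6/9)(3/8) = 7/40; P(data | r = 4) = (6/10)(5/9)(4/8) = 1/6; P(data | r = 6) = (4/10)(3/9)(6/8) = 1/10; P(data | r = 7) = (3/10)(2/9)(7/8) = 7/120; P(data | r = 8) = (2/10)(1/9)(8/8) = 1/45.
Multiplying each by its prior: 1/5 · 7/40 = 7/200, 1/5 · 1/6 = 1/30, 1/5 · 1/10 = 1/50, 1/5 · 7/120 = 7/600, 1/5 · 1/45 = 1/225; these sum to 47/450.
So P(r = 4 | data) = (1/30) / (47/450) = 15/47.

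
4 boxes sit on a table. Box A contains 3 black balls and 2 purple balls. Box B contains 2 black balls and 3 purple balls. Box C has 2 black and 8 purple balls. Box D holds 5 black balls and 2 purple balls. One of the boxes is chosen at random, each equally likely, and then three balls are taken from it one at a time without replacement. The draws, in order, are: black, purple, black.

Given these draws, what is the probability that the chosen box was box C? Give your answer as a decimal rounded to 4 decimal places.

For each hypothesis, P(data | H) works out to: P(data | box A) = (3/5)(2/4)(2/3) = 0.2; P(data | box B) = (2/5)(3/4)(1/3) = 0.1; P(data | box C) = (2/10)(8/9)(1/8) = 0.022222; P(data | box D) = (5/7)(2/6)(4/5) = 0.19048.
The prior-weighted likelihoods are 1/4 · 0.2 = 0.05, 1/4 · 0.1 = 0.025, 1/4 · 0.022222 = 0.0055556, 1/4 · 0.19048 = 0.047619; these sum to 0.12817.
So P(box C | data) = (0.0055556) / (0.12817) = 0.043344.

0.0433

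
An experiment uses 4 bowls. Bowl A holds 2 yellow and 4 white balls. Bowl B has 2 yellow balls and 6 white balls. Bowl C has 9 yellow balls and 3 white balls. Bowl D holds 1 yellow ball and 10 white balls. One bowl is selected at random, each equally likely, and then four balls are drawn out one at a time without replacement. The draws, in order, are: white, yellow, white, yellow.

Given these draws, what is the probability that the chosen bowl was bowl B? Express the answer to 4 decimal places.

Compute the likelihood of the observed sequence for each case: P(data | bowl A) = (4/6)(2/5)(3/4)(1/3) = 0.066667; P(data | bowl B) = (6/8)(2/7)(5/6)(1/5) = 0.035714; P(data | bowl C) = (3/12)(9/11)(2/10)(8/9) = 0.036364; P(data | bowl D) = (10/11)(1/10)(9/9)(0/8) = 0.
The prior-weighted likelihoods are 1/4 · 0.066667 = 0.016667, 1/4 · 0.035714 = 0.0089286, 1/4 · 0.036364 = 0.0090909, 1/4 · 0 = 0; these sum to 0.034686.
Therefore the posterior P(bowl B | data) = (0.0089286) / (0.034686) = 0.25741.

0.2574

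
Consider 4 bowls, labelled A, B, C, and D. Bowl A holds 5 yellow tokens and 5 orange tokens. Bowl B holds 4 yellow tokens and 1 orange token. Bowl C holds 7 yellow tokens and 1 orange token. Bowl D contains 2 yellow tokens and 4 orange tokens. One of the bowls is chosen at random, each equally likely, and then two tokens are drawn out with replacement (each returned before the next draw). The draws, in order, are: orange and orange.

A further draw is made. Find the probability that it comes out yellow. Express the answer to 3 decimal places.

The likelihood of the observed sequence under each hypothesis: P(data | bowl A) = (5/10)(5/10) = 0.25; P(data | bowl B) = (1/5)(1/5) = 0.04; P(data | bowl C) = (1/8)(1/8) = 0.015625; P(data | bowl D) = (4/6)(4/6) = 0.44444.
The prior-weighted likelihoods are 1/4 · 0.25 = 0.0625, 1/4 · 0.04 = 0.01, 1/4 · 0.015625 = 0.0039062, 1/4 · 0.44444 = 0.11111; summing to 0.18752.
Dividing through by the total gives posterior P(bowl A | data) = 0.3333, P(bowl B | data) = 0.053328, P(bowl C | data) = 0.020831, P(bowl D | data) = 0.59254.
Averaging over the posterior, P(yellow next | data) = (1/2)(0.3333) + (4/5)(0.053328) + (7/8)(0.020831) + (1/3)(0.59254) = 0.42505.

0.425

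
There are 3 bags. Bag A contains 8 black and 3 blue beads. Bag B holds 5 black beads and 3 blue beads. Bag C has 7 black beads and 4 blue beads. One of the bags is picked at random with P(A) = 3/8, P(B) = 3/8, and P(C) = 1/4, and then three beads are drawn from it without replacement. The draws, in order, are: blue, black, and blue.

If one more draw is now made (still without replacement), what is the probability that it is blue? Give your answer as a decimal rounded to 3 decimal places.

0.196

For each hypothesis, P(data | H) works out to: P(data | bag A) = (3/11)(8/10)(2/9) = 0.048485; P(data | bag B) = (3/8)(5/7)(2/6) = 0.089286; P(data | bag C) = (4/11)(7/10)(3/9) = 0.084848.
Multiplying each by its prior: 3/8 · 0.048485 = 0.018182, 3/8 · 0.089286 = 0.033482, 1/4 · 0.084848 = 0.021212; summing to 0.072876.
Dividing through by the total gives posterior P(bag A | data) = 0.24949, P(bag B | data) = 0.45944, P(bag C | data) = 0.29107.
The predictive probability is P(blue next | data) = (1/8)(0.24949) + (1/5)(0.45944) + (1/4)(0.29107) = 0.19584.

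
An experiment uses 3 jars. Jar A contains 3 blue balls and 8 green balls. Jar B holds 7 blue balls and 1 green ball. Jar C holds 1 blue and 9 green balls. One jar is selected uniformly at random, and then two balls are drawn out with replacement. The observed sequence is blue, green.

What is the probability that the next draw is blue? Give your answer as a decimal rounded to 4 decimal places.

0.3993

Under each hypothesis, the probability of the observed sequence is: P(data | jar A) = (3/11)(8/11) = 0.19835; P(data | jar B) = (7/8)(1/8) = 0.10938; P(data | jar C) = (1/10)(9/10) = 0.09.
The prior-weighted likelihoods are 1/3 · 0.19835 = 0.066116, 1/3 · 0.10938 = 0.036458, 1/3 · 0.09 = 0.03; summing to 0.13257.
Dividing through by the total gives posterior P(jar A | data) = 0.49871, P(jar B | data) = 0.275, P(jar C | data) = 0.22629.
So P(blue next | data) = Σ P(blue next | H) P(H | data) = (3/11)(0.49871) + (7/8)(0.275) + (1/10)(0.22629) = 0.39927.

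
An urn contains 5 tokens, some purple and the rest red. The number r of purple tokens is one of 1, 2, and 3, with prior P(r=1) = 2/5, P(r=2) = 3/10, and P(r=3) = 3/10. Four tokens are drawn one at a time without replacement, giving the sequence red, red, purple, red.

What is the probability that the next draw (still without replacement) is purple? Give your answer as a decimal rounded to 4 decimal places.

The likelihood of the observed sequence under each hypothesis: P(data | r = 1) = (4/5)(3/4)(1/3)(2/2) = 1/5; P(data | r = 2) = (3/5)(2/4)(2/3)(1/2) = 1/10; P(data | r = 3) = (2/5)(1/4)(3/3)(0/2) = 0.
The prior-weighted likelihoods are 2/5 · 1/5 = 2/25, 3/10 · 1/10 = 3/100, 3/10 · 0 = 0; with total 11/100.
Dividing through by the total gives posterior P(r = 1 | data) = 8/11, P(r = 2 | data) = 3/11, P(r = 3 | data) = 0.
Averaging over the posterior, P(purple next | data) = (0)(8/11) + (1)(3/11) = 3/11.

0.2727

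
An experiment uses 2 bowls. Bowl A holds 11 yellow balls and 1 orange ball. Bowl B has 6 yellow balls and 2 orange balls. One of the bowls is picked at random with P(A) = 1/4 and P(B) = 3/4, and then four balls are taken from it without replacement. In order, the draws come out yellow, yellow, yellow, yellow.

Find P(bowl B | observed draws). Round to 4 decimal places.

0.4909

For each hypothesis, P(data | H) works out to: P(data | bowl A) = (11/12)(10/11)(9/10)(8/9) = 2/3; P(data | bowl B) = (6/8)(5/7)(4/6)(3/5) = 3/14.
Multiplying each by its prior: 1/4 · 2/3 = 1/6, 3/4 · 3/14 = 9/56; summing to 55/168.
Therefore the posterior P(bowl B | data) = (9/56) / (55/168) = 27/55.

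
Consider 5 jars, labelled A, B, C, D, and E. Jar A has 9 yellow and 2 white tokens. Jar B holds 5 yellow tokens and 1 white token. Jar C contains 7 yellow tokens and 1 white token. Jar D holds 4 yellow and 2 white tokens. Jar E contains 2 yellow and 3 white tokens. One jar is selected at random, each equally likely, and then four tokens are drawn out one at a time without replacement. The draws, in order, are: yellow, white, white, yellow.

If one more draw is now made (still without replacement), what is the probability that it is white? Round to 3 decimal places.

Under each hypothesis, the probability of the observed sequence is: P(data | jar A) = (9/11)(2/10)(1/9)(8/8) = 0.018182; P(data | jar B) = (5/6)(1/5)(0/4) = 0; P(data | jar C) = (7/8)(1/7)(0/6) = 0; P(data | jar D) = (4/6)(2/5)(1/4)(3/3) = 0.066667; P(data | jar E) = (2/5)(3/4)(2/3)(1/2) = 0.1.
The prior-weighted likelihoods are 1/5 · 0.018182 = 0.0036364, 1/5 · 0 = 0, 1/5 · 0 = 0, 1/5 · 0.066667 = 0.013333, 1/5 · 0.1 = 0.02; these sum to 0.03697.
Dividing through by the total gives posterior P(jar A | data) = 0.098361, P(jar B | data) = 0, P(jar C | data) = 0, P(jar D | data) = 0.36066, P(jar E | data) = 0.54098.
So P(white next | data) = Σ P(white next | H) P(H | data) = (0)(0.098361) + (0)(0.36066) + (1)(0.54098) = 0.54098.

0.541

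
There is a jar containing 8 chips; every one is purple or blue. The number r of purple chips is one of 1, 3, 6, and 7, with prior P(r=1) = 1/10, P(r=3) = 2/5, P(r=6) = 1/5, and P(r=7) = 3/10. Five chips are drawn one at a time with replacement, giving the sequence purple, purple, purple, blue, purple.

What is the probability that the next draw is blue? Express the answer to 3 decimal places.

Under each hypothesis, the probability of the observed sequence is: P(data | r = 1) = (1/8)(1/8)(1/8)(7/8)(1/8) = 0.00021362; P(data | r = 3) = (3/8)(3/8)(3/8)(5/8)(3/8) = 0.01236; P(data | r = 6) = (6/8)(6/8)(6/8)(2/8)(6/8) = 0.079102; P(data | r = 7) = (7/8)(7/8)(7/8)(1/8)(7/8) = 0.073273.
Multiplying each by its prior: 1/10 · 0.00021362 = 2.1362e-05, 2/5 · 0.01236 = 0.0049438, 1/5 · 0.079102 = 0.01582, 3/10 · 0.073273 = 0.021982; these sum to 0.042767.
Dividing through by the total gives posterior P(r = 1 | data) = 0.0004995, P(r = 3 | data) = 0.1156, P(r = 6 | data) = 0.36992, P(r = 7 | data) = 0.51399.
So P(blue next | data) = Σ P(blue next | H) P(H | data) = (7/8)(0.0004995) + (5/8)(0.1156) + (1/4)(0.36992) + (1/8)(0.51399) = 0.22941.

0.229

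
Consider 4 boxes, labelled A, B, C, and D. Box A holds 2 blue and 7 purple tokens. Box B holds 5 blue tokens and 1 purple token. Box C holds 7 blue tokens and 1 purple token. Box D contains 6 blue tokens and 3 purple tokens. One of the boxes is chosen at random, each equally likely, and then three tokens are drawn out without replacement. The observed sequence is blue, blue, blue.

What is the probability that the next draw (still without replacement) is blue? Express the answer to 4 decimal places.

The likelihood of the observed sequence under each hypothesis: P(data | box A) = (2/9)(1/8)(0/7) = 0; P(data | box B) = (5/6)(4/5)(3/4) = 1/2; P(data | box C) = (7/8)(6/7)(5/6) = 5/8; P(data | box D) = (6/9)(5/8)(4/7) = 5/21.
Multiplying each by its prior: 1/4 · 0 = 0, 1/4 · 1/2 = 1/8, 1/4 · 5/8 = 5/32, 1/4 · 5/21 = 5/84; summing to 229/672.
Dividing through by the total gives posterior P(box A | data) = 0, P(box B | data) = 84/229, P(box C | data) = 105/229, P(box D | data) = 40/229.
So P(blue next | data) = Σ P(blue next | H) P(H | data) = (2/3)(84/229) + (4/5)(105/229) + (1/2)(40/229) = 160/229.

0.6987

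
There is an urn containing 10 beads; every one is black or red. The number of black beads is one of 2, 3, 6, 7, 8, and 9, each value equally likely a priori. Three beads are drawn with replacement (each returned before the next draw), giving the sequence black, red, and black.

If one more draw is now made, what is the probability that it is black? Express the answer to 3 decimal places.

The likelihood of the observed sequence under each hypothesis: P(data | r = 2) = (2/10)(8/10)(2/10) = 0.032; P(data | r = 3) = (3/10)(7/10)(3/10) = 0.063; P(data | r = 6) = (6/10)(4/10)(6/10) = 0.144; P(data | r = 7) = (7/10)(3/10)(7/10) = 0.147; P(data | r = 8) = (8/10)(2/10)(8/10) = 0.128; P(data | r = 9) = (9/10)(1/10)(9/10) = 0.081.
Weighting by the prior gives 1/6 · 0.032 = 0.0053333, 1/6 · 0.063 = 0.0105, 1/6 · 0.144 = 0.024, 1/6 · 0.147 = 0.0245, 1/6 · 0.128 = 0.021333, 1/6 · 0.081 = 0.0135; summing to 0.099167.
The posterior is then P(r = 2 | data) = 0.053782, P(r = 3 | data) = 0.10588, P(r = 6 | data) = 0.24202, P(r = 7 | data) = 0.24706, P(r = 8 | data) = 0.21513, P(r = 9 | data) = 0.13613.
The predictive probability is P(black next | data) = (1/5)(0.053782) + (3/10)(0.10588) + (3/5)(0.24202) + (7/10)(0.24706) + (4/5)(0.21513) + (9/10)(0.13613) = 0.65529.

0.655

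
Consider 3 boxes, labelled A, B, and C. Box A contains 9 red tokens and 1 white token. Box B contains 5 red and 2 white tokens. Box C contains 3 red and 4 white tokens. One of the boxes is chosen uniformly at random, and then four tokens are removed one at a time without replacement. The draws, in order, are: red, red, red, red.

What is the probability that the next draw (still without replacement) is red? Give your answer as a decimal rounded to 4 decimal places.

0.7372

Compute the likelihood of the observed sequence for each case: P(data | box A) = (9/10)(8/9)(7/8)(6/7) = 3/5; P(data | box B) = (5/7)(4/6)(3/5)(2/4) = 1/7; P(data | box C) = (3/7)(2/6)(1/5)(0/4) = 0.
Weighting by the prior gives 1/3 · 3/5 = 1/5, 1/3 · 1/7 = 1/21, 1/3 · 0 = 0; these sum to 26/105.
The posterior is then P(box A | data) = 21/26, P(box B | data) = 5/26, P(box C | data) = 0.
So P(red next | data) = Σ P(red next | H) P(H | data) = (5/6)(21/26) + (1/3)(5/26) = 115/156.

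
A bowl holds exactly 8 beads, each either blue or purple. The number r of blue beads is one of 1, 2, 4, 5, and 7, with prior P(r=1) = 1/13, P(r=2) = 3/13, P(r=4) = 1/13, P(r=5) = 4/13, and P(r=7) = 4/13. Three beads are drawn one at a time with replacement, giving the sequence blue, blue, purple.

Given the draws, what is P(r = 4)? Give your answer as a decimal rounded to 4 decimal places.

Compute the likelihood of the observed sequence for each case: P(data | r = 1) = (1/8)(1/8)(7/8) = 0.013672; P(data | r = 2) = (2/8)(2/8)(6/8) = 0.046875; P(data | r = 4) = (4/8)(4/8)(4/8) = 0.125; P(data | r = 5) = (5/8)(5/8)(3/8) = 0.14648; P(data | r = 7) = (7/8)(7/8)(1/8) = 0.095703.
Weighting by the prior gives 1/13 · 0.013672 = 0.0010517, 3/13 · 0.046875 = 0.010817, 1/13 · 0.125 = 0.0096154, 4/13 · 0.14648 = 0.045072, 4/13 · 0.095703 = 0.029447; with total 0.096004.
Therefore the posterior P(r = 4 | data) = (0.0096154) / (0.096004) = 0.10016.

0.1002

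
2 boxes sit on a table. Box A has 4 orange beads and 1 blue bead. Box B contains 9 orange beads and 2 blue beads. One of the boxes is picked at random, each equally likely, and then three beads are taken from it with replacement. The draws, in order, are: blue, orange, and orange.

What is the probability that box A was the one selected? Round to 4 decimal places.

0.5126

The likelihood of the observed sequence under each hypothesis: P(data | box A) = (1/5)(4/5)(4/5) = 0.128; P(data | box B) = (2/11)(9/11)(9/11) = 0.12171.
Weighting by the prior gives 1/2 · 0.128 = 0.064, 1/2 · 0.12171 = 0.060856; summing to 0.12486.
So P(box A | data) = (0.064) / (0.12486) = 0.51259.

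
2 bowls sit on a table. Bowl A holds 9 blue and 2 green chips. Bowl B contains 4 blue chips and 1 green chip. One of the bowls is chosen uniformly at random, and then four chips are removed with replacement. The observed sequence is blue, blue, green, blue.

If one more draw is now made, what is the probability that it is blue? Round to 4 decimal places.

0.8090

For each hypothesis, P(data | H) works out to: P(data | bowl A) = (9/11)(9/11)(2/11)(9/11) = 0.099583; P(data | bowl B) = (4/5)(4/5)(1/5)(4/5) = 0.1024.
Weighting by the prior gives 1/2 · 0.099583 = 0.049792, 1/2 · 0.1024 = 0.0512; with total 0.10099.
The posterior is then P(bowl A | data) = 0.49303, P(bowl B | data) = 0.50697.
So P(blue next | data) = Σ P(blue next | H) P(H | data) = (9/11)(0.49303) + (4/5)(0.50697) = 0.80896.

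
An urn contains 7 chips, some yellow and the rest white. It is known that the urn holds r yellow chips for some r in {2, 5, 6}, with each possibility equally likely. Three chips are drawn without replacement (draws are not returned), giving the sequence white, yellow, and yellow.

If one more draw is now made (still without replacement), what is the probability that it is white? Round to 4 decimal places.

0.2500

Under each hypothesis, the probability of the observed sequence is: P(data | r = 2) = (5/7)(2/6)(1/5) = 1/21; P(data | r = 5) = (2/7)(5/6)(4/5) = 4/21; P(data | r = 6) = (1/7)(6/6)(5/5) = 1/7.
The prior-weighted likelihoods are 1/3 · 1/21 = 1/63, 1/3 · 4/21 = 4/63, 1/3 · 1/7 = 1/21; with total 8/63.
Dividing through by the total gives posterior P(r = 2 | data) = 1/8, P(r = 5 | data) = 1/2, P(r = 6 | data) = 3/8.
The predictive probability is P(white next | data) = (1)(1/8) + (1/4)(1/2) + (0)(3/8) = 1/4.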